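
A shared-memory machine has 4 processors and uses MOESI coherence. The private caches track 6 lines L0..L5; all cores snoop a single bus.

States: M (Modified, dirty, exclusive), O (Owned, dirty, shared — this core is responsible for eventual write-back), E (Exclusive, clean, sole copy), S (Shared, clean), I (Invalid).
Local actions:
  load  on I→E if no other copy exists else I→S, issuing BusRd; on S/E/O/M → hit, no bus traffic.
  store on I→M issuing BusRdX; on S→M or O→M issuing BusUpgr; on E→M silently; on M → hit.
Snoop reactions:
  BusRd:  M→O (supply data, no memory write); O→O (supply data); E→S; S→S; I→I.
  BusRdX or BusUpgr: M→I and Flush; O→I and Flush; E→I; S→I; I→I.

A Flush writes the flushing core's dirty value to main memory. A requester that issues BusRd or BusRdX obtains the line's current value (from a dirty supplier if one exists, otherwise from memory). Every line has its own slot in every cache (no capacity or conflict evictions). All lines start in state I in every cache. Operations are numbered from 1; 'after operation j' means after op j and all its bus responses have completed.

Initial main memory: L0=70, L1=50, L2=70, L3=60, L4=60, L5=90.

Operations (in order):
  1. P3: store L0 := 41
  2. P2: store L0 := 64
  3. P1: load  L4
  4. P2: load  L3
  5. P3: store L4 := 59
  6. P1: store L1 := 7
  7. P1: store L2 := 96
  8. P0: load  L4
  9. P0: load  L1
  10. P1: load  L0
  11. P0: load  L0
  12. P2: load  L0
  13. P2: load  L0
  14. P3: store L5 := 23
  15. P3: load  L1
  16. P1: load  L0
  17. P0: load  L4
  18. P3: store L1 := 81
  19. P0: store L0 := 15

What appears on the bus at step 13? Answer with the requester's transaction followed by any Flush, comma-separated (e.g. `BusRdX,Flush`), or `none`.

  op1 P3: store L0 := 41 → I/I/I/M on L0; bus BusRdX; mem=70
  op2 P2: store L0 := 64 → I/I/M/I on L0; bus BusRdX Flush; mem=41
  op3 P1: load  L4 → I/E/I/I on L4; bus BusRd; mem=60
  op4 P2: load  L3 → I/I/E/I on L3; bus BusRd; mem=60
  op5 P3: store L4 := 59 → I/I/I/M on L4; bus BusRdX; mem=60
  op6 P1: store L1 := 7 → I/M/I/I on L1; bus BusRdX; mem=50
  op7 P1: store L2 := 96 → I/M/I/I on L2; bus BusRdX; mem=70
  op8 P0: load  L4 → S/I/I/O on L4; bus BusRd; mem=60
  op9 P0: load  L1 → S/O/I/I on L1; bus BusRd; mem=50
  op10 P1: load  L0 → I/S/O/I on L0; bus BusRd; mem=41
  op11 P0: load  L0 → S/S/O/I on L0; bus BusRd; mem=41
  op12 P2: load  L0 → S/S/O/I on L0; bus (none); mem=41
  op13 P2: load  L0 → S/S/O/I on L0; bus (none); mem=41
  op14 P3: store L5 := 23 → I/I/I/M on L5; bus BusRdX; mem=90
  op15 P3: load  L1 → S/O/I/S on L1; bus BusRd; mem=50
  op16 P1: load  L0 → S/S/O/I on L0; bus (none); mem=41
  op17 P0: load  L4 → S/I/I/O on L4; bus (none); mem=60
  op18 P3: store L1 := 81 → I/I/I/M on L1; bus BusUpgr Flush; mem=7
  op19 P0: store L0 := 15 → M/I/I/I on L0; bus BusUpgr Flush; mem=64

bus = none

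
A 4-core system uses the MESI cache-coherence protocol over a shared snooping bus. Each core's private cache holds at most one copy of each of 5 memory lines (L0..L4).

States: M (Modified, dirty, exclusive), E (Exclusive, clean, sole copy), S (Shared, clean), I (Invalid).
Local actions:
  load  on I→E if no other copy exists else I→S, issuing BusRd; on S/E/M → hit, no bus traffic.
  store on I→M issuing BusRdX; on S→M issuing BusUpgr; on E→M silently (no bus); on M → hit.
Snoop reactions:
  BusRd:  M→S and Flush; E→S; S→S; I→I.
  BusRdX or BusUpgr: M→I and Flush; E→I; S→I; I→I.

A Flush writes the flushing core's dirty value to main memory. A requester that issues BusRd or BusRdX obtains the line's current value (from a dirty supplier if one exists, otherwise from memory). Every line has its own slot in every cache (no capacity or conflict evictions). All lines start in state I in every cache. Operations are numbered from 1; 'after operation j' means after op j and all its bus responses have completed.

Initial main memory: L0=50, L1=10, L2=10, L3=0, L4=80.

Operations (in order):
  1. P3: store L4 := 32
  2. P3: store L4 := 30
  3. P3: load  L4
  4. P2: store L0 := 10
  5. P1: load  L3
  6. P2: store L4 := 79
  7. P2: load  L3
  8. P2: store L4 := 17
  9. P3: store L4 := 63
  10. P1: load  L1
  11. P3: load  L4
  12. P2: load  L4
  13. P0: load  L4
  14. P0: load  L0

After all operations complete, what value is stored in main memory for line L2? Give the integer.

memory[L2] = 10

1. P3: store L4 := 32  bus=[BusRdX]  L4: P0=I P1=I P2=I P3=M  mem[L4]=80
2. P3: store L4 := 30  bus=[-]  L4: P0=I P1=I P2=I P3=M  mem[L4]=80
3. P3: load  L4  bus=[-]  L4: P0=I P1=I P2=I P3=M  mem[L4]=80
4. P2: store L0 := 10  bus=[BusRdX]  L0: P0=I P1=I P2=M P3=I  mem[L0]=50
5. P1: load  L3  bus=[BusRd]  L3: P0=I P1=E P2=I P3=I  mem[L3]=0
6. P2: store L4 := 79  bus=[BusRdX,Flush]  L4: P0=I P1=I P2=M P3=I  mem[L4]=30
7. P2: load  L3  bus=[BusRd]  L3: P0=I P1=S P2=S P3=I  mem[L3]=0
8. P2: store L4 := 17  bus=[-]  L4: P0=I P1=I P2=M P3=I  mem[L4]=30
9. P3: store L4 := 63  bus=[BusRdX,Flush]  L4: P0=I P1=I P2=I P3=M  mem[L4]=17
10. P1: load  L1  bus=[BusRd]  L1: P0=I P1=E P2=I P3=I  mem[L1]=10
11. P3: load  L4  bus=[-]  L4: P0=I P1=I P2=I P3=M  mem[L4]=17
12. P2: load  L4  bus=[BusRd,Flush]  L4: P0=I P1=I P2=S P3=S  mem[L4]=63
13. P0: load  L4  bus=[BusRd]  L4: P0=S P1=I P2=S P3=S  mem[L4]=63
14. P0: load  L0  bus=[BusRd,Flush]  L0: P0=S P1=I P2=S P3=I  mem[L0]=10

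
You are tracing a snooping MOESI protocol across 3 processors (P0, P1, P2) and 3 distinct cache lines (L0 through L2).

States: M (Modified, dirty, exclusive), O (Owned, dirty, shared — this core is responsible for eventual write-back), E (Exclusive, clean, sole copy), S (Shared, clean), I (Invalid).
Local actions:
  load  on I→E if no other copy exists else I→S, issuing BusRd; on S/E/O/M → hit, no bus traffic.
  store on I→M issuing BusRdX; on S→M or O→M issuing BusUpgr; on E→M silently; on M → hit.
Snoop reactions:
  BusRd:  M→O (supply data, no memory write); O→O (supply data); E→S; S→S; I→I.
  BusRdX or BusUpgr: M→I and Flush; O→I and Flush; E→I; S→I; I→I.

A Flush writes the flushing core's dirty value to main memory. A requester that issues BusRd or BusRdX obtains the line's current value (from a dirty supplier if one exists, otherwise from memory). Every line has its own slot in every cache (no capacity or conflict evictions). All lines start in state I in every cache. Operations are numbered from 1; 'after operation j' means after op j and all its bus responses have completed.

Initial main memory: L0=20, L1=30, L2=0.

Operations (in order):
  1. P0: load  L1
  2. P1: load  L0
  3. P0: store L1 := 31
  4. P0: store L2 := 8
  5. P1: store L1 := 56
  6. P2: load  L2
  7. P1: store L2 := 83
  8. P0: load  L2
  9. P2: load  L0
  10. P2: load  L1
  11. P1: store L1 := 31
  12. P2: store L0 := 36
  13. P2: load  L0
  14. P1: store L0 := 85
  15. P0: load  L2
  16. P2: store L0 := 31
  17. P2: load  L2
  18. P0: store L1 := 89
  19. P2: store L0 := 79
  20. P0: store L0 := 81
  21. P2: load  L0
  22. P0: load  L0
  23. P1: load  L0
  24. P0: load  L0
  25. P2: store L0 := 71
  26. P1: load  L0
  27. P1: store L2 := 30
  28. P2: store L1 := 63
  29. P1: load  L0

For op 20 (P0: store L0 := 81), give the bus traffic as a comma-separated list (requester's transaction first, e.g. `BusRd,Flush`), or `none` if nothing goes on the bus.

step 1: P0: load  L1  ⟶  EII  (L1)  txn=BusRd  M[L1]=30
step 2: P1: load  L0  ⟶  IEI  (L0)  txn=BusRd  M[L0]=20
step 3: P0: store L1 := 31  ⟶  MII  (L1)  txn=∅  M[L1]=30
step 4: P0: store L2 := 8  ⟶  MII  (L2)  txn=BusRdX  M[L2]=0
step 5: P1: store L1 := 56  ⟶  IMI  (L1)  txn=BusRdX+Flush  M[L1]=31
step 6: P2: load  L2  ⟶  OIS  (L2)  txn=BusRd  M[L2]=0
step 7: P1: store L2 := 83  ⟶  IMI  (L2)  txn=BusRdX+Flush  M[L2]=8
step 8: P0: load  L2  ⟶  SOI  (L2)  txn=BusRd  M[L2]=8
step 9: P2: load  L0  ⟶  ISS  (L0)  txn=BusRd  M[L0]=20
step 10: P2: load  L1  ⟶  IOS  (L1)  txn=BusRd  M[L1]=31
step 11: P1: store L1 := 31  ⟶  IMI  (L1)  txn=BusUpgr  M[L1]=31
step 12: P2: store L0 := 36  ⟶  IIM  (L0)  txn=BusUpgr  M[L0]=20
step 13: P2: load  L0  ⟶  IIM  (L0)  txn=∅  M[L0]=20
step 14: P1: store L0 := 85  ⟶  IMI  (L0)  txn=BusRdX+Flush  M[L0]=36
step 15: P0: load  L2  ⟶  SOI  (L2)  txn=∅  M[L2]=8
step 16: P2: store L0 := 31  ⟶  IIM  (L0)  txn=BusRdX+Flush  M[L0]=85
step 17: P2: load  L2  ⟶  SOS  (L2)  txn=BusRd  M[L2]=8
step 18: P0: store L1 := 89  ⟶  MII  (L1)  txn=BusRdX+Flush  M[L1]=31
step 19: P2: store L0 := 79  ⟶  IIM  (L0)  txn=∅  M[L0]=85
step 20: P0: store L0 := 81  ⟶  MII  (L0)  txn=BusRdX+Flush  M[L0]=79
step 21: P2: load  L0  ⟶  OIS  (L0)  txn=BusRd  M[L0]=79
step 22: P0: load  L0  ⟶  OIS  (L0)  txn=∅  M[L0]=79
step 23: P1: load  L0  ⟶  OSS  (L0)  txn=BusRd  M[L0]=79
step 24: P0: load  L0  ⟶  OSS  (L0)  txn=∅  M[L0]=79
step 25: P2: store L0 := 71  ⟶  IIM  (L0)  txn=BusUpgr+Flush  M[L0]=81
step 26: P1: load  L0  ⟶  ISO  (L0)  txn=BusRd  M[L0]=81
step 27: P1: store L2 := 30  ⟶  IMI  (L2)  txn=BusUpgr  M[L2]=8
step 28: P2: store L1 := 63  ⟶  IIM  (L1)  txn=BusRdX+Flush  M[L1]=89
step 29: P1: load  L0  ⟶  ISO  (L0)  txn=∅  M[L0]=81

bus = BusRdX,Flush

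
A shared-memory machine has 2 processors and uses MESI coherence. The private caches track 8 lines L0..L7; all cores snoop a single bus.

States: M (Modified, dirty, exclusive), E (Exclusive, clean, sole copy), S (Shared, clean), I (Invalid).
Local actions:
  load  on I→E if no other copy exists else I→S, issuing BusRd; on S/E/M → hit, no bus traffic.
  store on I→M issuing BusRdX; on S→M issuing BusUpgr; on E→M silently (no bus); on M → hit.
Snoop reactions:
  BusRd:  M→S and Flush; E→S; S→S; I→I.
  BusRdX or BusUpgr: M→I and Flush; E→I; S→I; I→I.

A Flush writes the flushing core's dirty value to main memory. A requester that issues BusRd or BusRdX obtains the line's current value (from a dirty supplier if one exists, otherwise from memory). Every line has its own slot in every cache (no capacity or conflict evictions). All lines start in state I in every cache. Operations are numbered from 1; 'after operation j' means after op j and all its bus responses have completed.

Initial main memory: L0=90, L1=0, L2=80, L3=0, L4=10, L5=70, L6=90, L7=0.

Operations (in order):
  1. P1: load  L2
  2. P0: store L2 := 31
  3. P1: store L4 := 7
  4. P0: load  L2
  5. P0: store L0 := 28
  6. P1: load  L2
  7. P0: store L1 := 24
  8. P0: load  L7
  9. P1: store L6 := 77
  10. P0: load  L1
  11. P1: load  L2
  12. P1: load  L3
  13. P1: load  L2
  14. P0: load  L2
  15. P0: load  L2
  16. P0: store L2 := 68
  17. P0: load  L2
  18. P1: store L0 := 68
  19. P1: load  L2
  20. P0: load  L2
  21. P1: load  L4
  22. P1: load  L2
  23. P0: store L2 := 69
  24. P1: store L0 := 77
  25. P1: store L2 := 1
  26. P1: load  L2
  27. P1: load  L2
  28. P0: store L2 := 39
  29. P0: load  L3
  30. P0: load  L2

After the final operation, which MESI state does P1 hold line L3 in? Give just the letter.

state = S

  op1 P1: load  L2 → I/E on L2; bus BusRd; mem=80
  op2 P0: store L2 := 31 → M/I on L2; bus BusRdX; mem=80
  op3 P1: store L4 := 7 → I/M on L4; bus BusRdX; mem=10
  op4 P0: load  L2 → M/I on L2; bus (none); mem=80
  op5 P0: store L0 := 28 → M/I on L0; bus BusRdX; mem=90
  op6 P1: load  L2 → S/S on L2; bus BusRd Flush; mem=31
  op7 P0: store L1 := 24 → M/I on L1; bus BusRdX; mem=0
  op8 P0: load  L7 → E/I on L7; bus BusRd; mem=0
  op9 P1: store L6 := 77 → I/M on L6; bus BusRdX; mem=90
  op10 P0: load  L1 → M/I on L1; bus (none); mem=0
  op11 P1: load  L2 → S/S on L2; bus (none); mem=31
  op12 P1: load  L3 → I/E on L3; bus BusRd; mem=0
  op13 P1: load  L2 → S/S on L2; bus (none); mem=31
  op14 P0: load  L2 → S/S on L2; bus (none); mem=31
  op15 P0: load  L2 → S/S on L2; bus (none); mem=31
  op16 P0: store L2 := 68 → M/I on L2; bus BusUpgr; mem=31
  op17 P0: load  L2 → M/I on L2; bus (none); mem=31
  op18 P1: store L0 := 68 → I/M on L0; bus BusRdX Flush; mem=28
  op19 P1: load  L2 → S/S on L2; bus BusRd Flush; mem=68
  op20 P0: load  L2 → S/S on L2; bus (none); mem=68
  op21 P1: load  L4 → I/M on L4; bus (none); mem=10
  op22 P1: load  L2 → S/S on L2; bus (none); mem=68
  op23 P0: store L2 := 69 → M/I on L2; bus BusUpgr; mem=68
  op24 P1: store L0 := 77 → I/M on L0; bus (none); mem=28
  op25 P1: store L2 := 1 → I/M on L2; bus BusRdX Flush; mem=69
  op26 P1: load  L2 → I/M on L2; bus (none); mem=69
  op27 P1: load  L2 → I/M on L2; bus (none); mem=69
  op28 P0: store L2 := 39 → M/I on L2; bus BusRdX Flush; mem=1
  op29 P0: load  L3 → S/S on L3; bus BusRd; mem=0
  op30 P0: load  L2 → M/I on L2; bus (none); mem=1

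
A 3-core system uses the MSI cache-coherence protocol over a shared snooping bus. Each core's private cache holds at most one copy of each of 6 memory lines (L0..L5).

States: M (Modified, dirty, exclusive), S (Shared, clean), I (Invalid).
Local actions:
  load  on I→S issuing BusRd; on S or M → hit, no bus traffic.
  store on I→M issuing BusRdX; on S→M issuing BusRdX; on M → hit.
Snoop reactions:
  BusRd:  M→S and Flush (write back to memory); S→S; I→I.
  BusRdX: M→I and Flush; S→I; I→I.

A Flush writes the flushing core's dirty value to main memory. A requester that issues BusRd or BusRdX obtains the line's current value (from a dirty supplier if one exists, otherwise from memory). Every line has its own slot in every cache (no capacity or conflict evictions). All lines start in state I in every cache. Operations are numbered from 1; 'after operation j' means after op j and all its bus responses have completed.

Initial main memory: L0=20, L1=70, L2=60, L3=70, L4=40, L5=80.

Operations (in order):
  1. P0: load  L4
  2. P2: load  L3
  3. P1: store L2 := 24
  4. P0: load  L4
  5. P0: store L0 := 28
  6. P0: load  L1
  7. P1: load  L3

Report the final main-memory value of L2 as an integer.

1. P0: load  L4  bus=[BusRd]  L4: P0=S P1=I P2=I  mem[L4]=40
2. P2: load  L3  bus=[BusRd]  L3: P0=I P1=I P2=S  mem[L3]=70
3. P1: store L2 := 24  bus=[BusRdX]  L2: P0=I P1=M P2=I  mem[L2]=60
4. P0: load  L4  bus=[-]  L4: P0=S P1=I P2=I  mem[L4]=40
5. P0: store L0 := 28  bus=[BusRdX]  L0: P0=M P1=I P2=I  mem[L0]=20
6. P0: load  L1  bus=[BusRd]  L1: P0=S P1=I P2=I  mem[L1]=70
7. P1: load  L3  bus=[BusRd]  L3: P0=I P1=S P2=S  mem[L3]=70

memory[L2] = 60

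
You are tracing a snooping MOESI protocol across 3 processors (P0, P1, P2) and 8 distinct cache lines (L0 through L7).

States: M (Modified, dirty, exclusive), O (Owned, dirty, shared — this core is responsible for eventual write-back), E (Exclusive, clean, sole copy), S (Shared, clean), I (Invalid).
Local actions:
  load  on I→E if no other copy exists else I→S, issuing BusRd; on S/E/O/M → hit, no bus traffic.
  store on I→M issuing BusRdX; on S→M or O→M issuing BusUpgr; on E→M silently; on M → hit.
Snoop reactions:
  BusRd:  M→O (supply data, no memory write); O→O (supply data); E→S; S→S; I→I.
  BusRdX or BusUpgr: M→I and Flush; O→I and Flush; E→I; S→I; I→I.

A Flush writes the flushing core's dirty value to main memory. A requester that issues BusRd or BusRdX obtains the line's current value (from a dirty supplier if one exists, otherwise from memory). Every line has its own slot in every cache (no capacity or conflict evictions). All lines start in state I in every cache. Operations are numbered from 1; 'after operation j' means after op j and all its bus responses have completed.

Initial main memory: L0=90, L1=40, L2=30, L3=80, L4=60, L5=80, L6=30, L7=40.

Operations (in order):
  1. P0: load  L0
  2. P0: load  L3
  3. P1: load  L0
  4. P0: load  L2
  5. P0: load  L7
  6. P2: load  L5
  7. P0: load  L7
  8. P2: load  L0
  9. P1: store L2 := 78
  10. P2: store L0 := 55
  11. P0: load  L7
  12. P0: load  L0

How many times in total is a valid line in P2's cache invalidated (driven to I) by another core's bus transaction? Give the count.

step 1: P0: load  L0  ⟶  EII  (L0)  txn=BusRd  M[L0]=90
step 2: P0: load  L3  ⟶  EII  (L3)  txn=BusRd  M[L3]=80
step 3: P1: load  L0  ⟶  SSI  (L0)  txn=BusRd  M[L0]=90
step 4: P0: load  L2  ⟶  EII  (L2)  txn=BusRd  M[L2]=30
step 5: P0: load  L7  ⟶  EII  (L7)  txn=BusRd  M[L7]=40
step 6: P2: load  L5  ⟶  IIE  (L5)  txn=BusRd  M[L5]=80
step 7: P0: load  L7  ⟶  EII  (L7)  txn=∅  M[L7]=40
step 8: P2: load  L0  ⟶  SSS  (L0)  txn=BusRd  M[L0]=90
step 9: P1: store L2 := 78  ⟶  IMI  (L2)  txn=BusRdX  M[L2]=30
step 10: P2: store L0 := 55  ⟶  IIM  (L0)  txn=BusUpgr  M[L0]=90
step 11: P0: load  L7  ⟶  EII  (L7)  txn=∅  M[L7]=40
step 12: P0: load  L0  ⟶  SIO  (L0)  txn=BusRd  M[L0]=90

invalidations = 0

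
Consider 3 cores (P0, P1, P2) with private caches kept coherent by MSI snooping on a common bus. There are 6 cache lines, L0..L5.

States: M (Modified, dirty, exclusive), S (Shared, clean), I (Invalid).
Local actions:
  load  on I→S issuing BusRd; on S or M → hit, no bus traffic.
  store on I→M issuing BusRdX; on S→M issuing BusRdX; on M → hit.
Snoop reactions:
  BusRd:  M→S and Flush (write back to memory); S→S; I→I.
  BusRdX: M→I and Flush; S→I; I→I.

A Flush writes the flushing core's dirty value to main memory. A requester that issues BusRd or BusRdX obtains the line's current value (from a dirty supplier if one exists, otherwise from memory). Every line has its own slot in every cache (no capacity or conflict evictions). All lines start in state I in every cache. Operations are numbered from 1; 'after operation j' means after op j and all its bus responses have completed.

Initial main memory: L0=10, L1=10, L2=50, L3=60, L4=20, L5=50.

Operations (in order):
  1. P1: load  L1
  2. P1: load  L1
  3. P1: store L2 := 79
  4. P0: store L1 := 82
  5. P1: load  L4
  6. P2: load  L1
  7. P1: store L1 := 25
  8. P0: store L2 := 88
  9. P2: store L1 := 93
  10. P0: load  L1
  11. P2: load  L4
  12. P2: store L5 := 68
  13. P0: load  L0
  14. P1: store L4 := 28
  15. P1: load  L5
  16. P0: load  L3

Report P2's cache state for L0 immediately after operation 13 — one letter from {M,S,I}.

state = I

[1] P1: load  L1 | P0:I, P1:S(10), P2:I | bus: BusRd
[2] P1: load  L1 | P0:I, P1:S(10), P2:I | bus: none
[3] P1: store L2 := 79 | P0:I, P1:M(79), P2:I | bus: BusRdX
[4] P0: store L1 := 82 | P0:M(82), P1:I, P2:I | bus: BusRdX
[5] P1: load  L4 | P0:I, P1:S(20), P2:I | bus: BusRd
[6] P2: load  L1 | P0:S(82), P1:I, P2:S(82) | bus: BusRd,Flush
[7] P1: store L1 := 25 | P0:I, P1:M(25), P2:I | bus: BusRdX
[8] P0: store L2 := 88 | P0:M(88), P1:I, P2:I | bus: BusRdX,Flush
[9] P2: store L1 := 93 | P0:I, P1:I, P2:M(93) | bus: BusRdX,Flush
[10] P0: load  L1 | P0:S(93), P1:I, P2:S(93) | bus: BusRd,Flush
[11] P2: load  L4 | P0:I, P1:S(20), P2:S(20) | bus: BusRd
[12] P2: store L5 := 68 | P0:I, P1:I, P2:M(68) | bus: BusRdX
[13] P0: load  L0 | P0:S(10), P1:I, P2:I | bus: BusRd
[14] P1: store L4 := 28 | P0:I, P1:M(28), P2:I | bus: BusRdX
[15] P1: load  L5 | P0:I, P1:S(68), P2:S(68) | bus: BusRd,Flush
[16] P0: load  L3 | P0:S(60), P1:I, P2:I | bus: BusRd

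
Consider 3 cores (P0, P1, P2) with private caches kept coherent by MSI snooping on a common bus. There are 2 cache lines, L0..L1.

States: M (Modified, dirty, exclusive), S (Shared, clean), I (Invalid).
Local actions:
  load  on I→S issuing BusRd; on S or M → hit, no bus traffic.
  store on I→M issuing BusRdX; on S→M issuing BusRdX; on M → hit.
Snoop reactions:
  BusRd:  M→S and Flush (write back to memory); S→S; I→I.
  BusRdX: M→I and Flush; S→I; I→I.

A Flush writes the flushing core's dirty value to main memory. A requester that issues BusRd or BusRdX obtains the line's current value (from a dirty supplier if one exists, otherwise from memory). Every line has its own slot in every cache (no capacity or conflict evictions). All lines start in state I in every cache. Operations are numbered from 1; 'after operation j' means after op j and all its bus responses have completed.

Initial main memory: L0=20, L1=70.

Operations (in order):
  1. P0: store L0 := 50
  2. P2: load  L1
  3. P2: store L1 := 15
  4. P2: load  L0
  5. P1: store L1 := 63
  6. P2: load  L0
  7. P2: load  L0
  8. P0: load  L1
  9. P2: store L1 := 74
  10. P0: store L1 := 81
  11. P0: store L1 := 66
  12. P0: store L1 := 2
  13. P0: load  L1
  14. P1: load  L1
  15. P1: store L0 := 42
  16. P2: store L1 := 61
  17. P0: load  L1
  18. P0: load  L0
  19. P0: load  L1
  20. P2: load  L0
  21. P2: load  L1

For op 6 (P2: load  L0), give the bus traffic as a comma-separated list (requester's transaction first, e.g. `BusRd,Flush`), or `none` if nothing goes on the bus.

bus = none

[1] P0: store L0 := 50 | P0:M(50), P1:I, P2:I | bus: BusRdX
[2] P2: load  L1 | P0:I, P1:I, P2:S(70) | bus: BusRd
[3] P2: store L1 := 15 | P0:I, P1:I, P2:M(15) | bus: BusRdX
[4] P2: load  L0 | P0:S(50), P1:I, P2:S(50) | bus: BusRd,Flush
[5] P1: store L1 := 63 | P0:I, P1:M(63), P2:I | bus: BusRdX,Flush
[6] P2: load  L0 | P0:S(50), P1:I, P2:S(50) | bus: none
[7] P2: load  L0 | P0:S(50), P1:I, P2:S(50) | bus: none
[8] P0: load  L1 | P0:S(63), P1:S(63), P2:I | bus: BusRd,Flush
[9] P2: store L1 := 74 | P0:I, P1:I, P2:M(74) | bus: BusRdX
[10] P0: store L1 := 81 | P0:M(81), P1:I, P2:I | bus: BusRdX,Flush
[11] P0: store L1 := 66 | P0:M(66), P1:I, P2:I | bus: none
[12] P0: store L1 := 2 | P0:M(2), P1:I, P2:I | bus: none
[13] P0: load  L1 | P0:M(2), P1:I, P2:I | bus: none
[14] P1: load  L1 | P0:S(2), P1:S(2), P2:I | bus: BusRd,Flush
[15] P1: store L0 := 42 | P0:I, P1:M(42), P2:I | bus: BusRdX
[16] P2: store L1 := 61 | P0:I, P1:I, P2:M(61) | bus: BusRdX
[17] P0: load  L1 | P0:S(61), P1:I, P2:S(61) | bus: BusRd,Flush
[18] P0: load  L0 | P0:S(42), P1:S(42), P2:I | bus: BusRd,Flush
[19] P0: load  L1 | P0:S(61), P1:I, P2:S(61) | bus: none
[20] P2: load  L0 | P0:S(42), P1:S(42), P2:S(42) | bus: BusRd
[21] P2: load  L1 | P0:S(61), P1:I, P2:S(61) | bus: none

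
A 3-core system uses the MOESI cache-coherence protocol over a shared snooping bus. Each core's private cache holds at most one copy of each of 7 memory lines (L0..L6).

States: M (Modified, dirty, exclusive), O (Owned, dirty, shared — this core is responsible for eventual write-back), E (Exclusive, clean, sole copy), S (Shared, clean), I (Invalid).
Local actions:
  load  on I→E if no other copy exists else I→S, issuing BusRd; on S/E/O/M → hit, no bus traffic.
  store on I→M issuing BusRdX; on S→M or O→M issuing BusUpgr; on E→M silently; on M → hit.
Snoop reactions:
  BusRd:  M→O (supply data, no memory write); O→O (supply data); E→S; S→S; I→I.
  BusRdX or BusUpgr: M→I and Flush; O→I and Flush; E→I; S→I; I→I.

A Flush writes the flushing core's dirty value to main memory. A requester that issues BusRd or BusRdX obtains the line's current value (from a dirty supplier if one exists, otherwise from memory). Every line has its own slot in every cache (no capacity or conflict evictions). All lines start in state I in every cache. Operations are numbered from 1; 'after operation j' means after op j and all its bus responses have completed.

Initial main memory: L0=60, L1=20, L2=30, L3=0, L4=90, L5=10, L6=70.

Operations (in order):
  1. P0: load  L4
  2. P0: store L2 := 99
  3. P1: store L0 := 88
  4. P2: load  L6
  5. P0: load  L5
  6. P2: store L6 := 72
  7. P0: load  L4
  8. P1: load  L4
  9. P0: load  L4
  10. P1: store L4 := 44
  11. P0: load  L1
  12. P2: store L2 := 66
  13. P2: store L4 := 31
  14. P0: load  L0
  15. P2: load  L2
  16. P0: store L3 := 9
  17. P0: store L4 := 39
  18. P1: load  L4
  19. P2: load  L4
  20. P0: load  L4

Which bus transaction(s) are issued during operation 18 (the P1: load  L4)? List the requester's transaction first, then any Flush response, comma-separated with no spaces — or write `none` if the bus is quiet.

1. P0: load  L4  bus=[BusRd]  L4: P0=E P1=I P2=I  mem[L4]=90
2. P0: store L2 := 99  bus=[BusRdX]  L2: P0=M P1=I P2=I  mem[L2]=30
3. P1: store L0 := 88  bus=[BusRdX]  L0: P0=I P1=M P2=I  mem[L0]=60
4. P2: load  L6  bus=[BusRd]  L6: P0=I P1=I P2=E  mem[L6]=70
5. P0: load  L5  bus=[BusRd]  L5: P0=E P1=I P2=I  mem[L5]=10
6. P2: store L6 := 72  bus=[-]  L6: P0=I P1=I P2=M  mem[L6]=70
7. P0: load  L4  bus=[-]  L4: P0=E P1=I P2=I  mem[L4]=90
8. P1: load  L4  bus=[BusRd]  L4: P0=S P1=S P2=I  mem[L4]=90
9. P0: load  L4  bus=[-]  L4: P0=S P1=S P2=I  mem[L4]=90
10. P1: store L4 := 44  bus=[BusUpgr]  L4: P0=I P1=M P2=I  mem[L4]=90
11. P0: load  L1  bus=[BusRd]  L1: P0=E P1=I P2=I  mem[L1]=20
12. P2: store L2 := 66  bus=[BusRdX,Flush]  L2: P0=I P1=I P2=M  mem[L2]=99
13. P2: store L4 := 31  bus=[BusRdX,Flush]  L4: P0=I P1=I P2=M  mem[L4]=44
14. P0: load  L0  bus=[BusRd]  L0: P0=S P1=O P2=I  mem[L0]=60
15. P2: load  L2  bus=[-]  L2: P0=I P1=I P2=M  mem[L2]=99
16. P0: store L3 := 9  bus=[BusRdX]  L3: P0=M P1=I P2=I  mem[L3]=0
17. P0: store L4 := 39  bus=[BusRdX,Flush]  L4: P0=M P1=I P2=I  mem[L4]=31
18. P1: load  L4  bus=[BusRd]  L4: P0=O P1=S P2=I  mem[L4]=31
19. P2: load  L4  bus=[BusRd]  L4: P0=O P1=S P2=S  mem[L4]=31
20. P0: load  L4  bus=[-]  L4: P0=O P1=S P2=S  mem[L4]=31

bus = BusRd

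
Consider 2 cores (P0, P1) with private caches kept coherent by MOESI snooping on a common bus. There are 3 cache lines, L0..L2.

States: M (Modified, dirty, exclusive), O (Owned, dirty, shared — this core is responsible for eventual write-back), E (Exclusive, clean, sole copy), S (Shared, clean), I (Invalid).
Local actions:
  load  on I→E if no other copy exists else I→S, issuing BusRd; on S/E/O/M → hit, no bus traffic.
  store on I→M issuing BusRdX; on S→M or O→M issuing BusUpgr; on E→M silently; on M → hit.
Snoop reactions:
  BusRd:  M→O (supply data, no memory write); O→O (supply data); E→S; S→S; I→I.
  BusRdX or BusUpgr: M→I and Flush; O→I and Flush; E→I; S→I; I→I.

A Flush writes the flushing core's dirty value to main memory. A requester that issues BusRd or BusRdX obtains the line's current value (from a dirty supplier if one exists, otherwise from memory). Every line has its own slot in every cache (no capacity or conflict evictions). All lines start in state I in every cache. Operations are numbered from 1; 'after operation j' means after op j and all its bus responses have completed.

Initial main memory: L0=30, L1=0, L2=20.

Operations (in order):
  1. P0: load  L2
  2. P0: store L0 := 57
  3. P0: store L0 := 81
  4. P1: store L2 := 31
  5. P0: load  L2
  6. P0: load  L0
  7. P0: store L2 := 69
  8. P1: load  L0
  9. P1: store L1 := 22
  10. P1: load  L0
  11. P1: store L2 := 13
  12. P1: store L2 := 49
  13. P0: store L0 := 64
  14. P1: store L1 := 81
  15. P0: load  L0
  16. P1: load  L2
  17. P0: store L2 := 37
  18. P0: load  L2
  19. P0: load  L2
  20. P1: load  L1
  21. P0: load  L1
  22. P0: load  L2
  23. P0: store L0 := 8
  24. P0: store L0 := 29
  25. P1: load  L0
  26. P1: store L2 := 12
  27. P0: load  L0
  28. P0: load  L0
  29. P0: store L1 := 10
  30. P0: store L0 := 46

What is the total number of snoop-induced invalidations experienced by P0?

invalidations = 3

1. P0: load  L2  bus=[BusRd]  L2: P0=E P1=I  mem[L2]=20
2. P0: store L0 := 57  bus=[BusRdX]  L0: P0=M P1=I  mem[L0]=30
3. P0: store L0 := 81  bus=[-]  L0: P0=M P1=I  mem[L0]=30
4. P1: store L2 := 31  bus=[BusRdX]  L2: P0=I P1=M  mem[L2]=20
5. P0: load  L2  bus=[BusRd]  L2: P0=S P1=O  mem[L2]=20
6. P0: load  L0  bus=[-]  L0: P0=M P1=I  mem[L0]=30
7. P0: store L2 := 69  bus=[BusUpgr,Flush]  L2: P0=M P1=I  mem[L2]=31
8. P1: load  L0  bus=[BusRd]  L0: P0=O P1=S  mem[L0]=30
9. P1: store L1 := 22  bus=[BusRdX]  L1: P0=I P1=M  mem[L1]=0
10. P1: load  L0  bus=[-]  L0: P0=O P1=S  mem[L0]=30
11. P1: store L2 := 13  bus=[BusRdX,Flush]  L2: P0=I P1=M  mem[L2]=69
12. P1: store L2 := 49  bus=[-]  L2: P0=I P1=M  mem[L2]=69
13. P0: store L0 := 64  bus=[BusUpgr]  L0: P0=M P1=I  mem[L0]=30
14. P1: store L1 := 81  bus=[-]  L1: P0=I P1=M  mem[L1]=0
15. P0: load  L0  bus=[-]  L0: P0=M P1=I  mem[L0]=30
16. P1: load  L2  bus=[-]  L2: P0=I P1=M  mem[L2]=69
17. P0: store L2 := 37  bus=[BusRdX,Flush]  L2: P0=M P1=I  mem[L2]=49
18. P0: load  L2  bus=[-]  L2: P0=M P1=I  mem[L2]=49
19. P0: load  L2  bus=[-]  L2: P0=M P1=I  mem[L2]=49
20. P1: load  L1  bus=[-]  L1: P0=I P1=M  mem[L1]=0
21. P0: load  L1  bus=[BusRd]  L1: P0=S P1=O  mem[L1]=0
22. P0: load  L2  bus=[-]  L2: P0=M P1=I  mem[L2]=49
23. P0: store L0 := 8  bus=[-]  L0: P0=M P1=I  mem[L0]=30
24. P0: store L0 := 29  bus=[-]  L0: P0=M P1=I  mem[L0]=30
25. P1: load  L0  bus=[BusRd]  L0: P0=O P1=S  mem[L0]=30
26. P1: store L2 := 12  bus=[BusRdX,Flush]  L2: P0=I P1=M  mem[L2]=37
27. P0: load  L0  bus=[-]  L0: P0=O P1=S  mem[L0]=30
28. P0: load  L0  bus=[-]  L0: P0=O P1=S  mem[L0]=30
29. P0: store L1 := 10  bus=[BusUpgr,Flush]  L1: P0=M P1=I  mem[L1]=81
30. P0: store L0 := 46  bus=[BusUpgr]  L0: P0=M P1=I  mem[L0]=30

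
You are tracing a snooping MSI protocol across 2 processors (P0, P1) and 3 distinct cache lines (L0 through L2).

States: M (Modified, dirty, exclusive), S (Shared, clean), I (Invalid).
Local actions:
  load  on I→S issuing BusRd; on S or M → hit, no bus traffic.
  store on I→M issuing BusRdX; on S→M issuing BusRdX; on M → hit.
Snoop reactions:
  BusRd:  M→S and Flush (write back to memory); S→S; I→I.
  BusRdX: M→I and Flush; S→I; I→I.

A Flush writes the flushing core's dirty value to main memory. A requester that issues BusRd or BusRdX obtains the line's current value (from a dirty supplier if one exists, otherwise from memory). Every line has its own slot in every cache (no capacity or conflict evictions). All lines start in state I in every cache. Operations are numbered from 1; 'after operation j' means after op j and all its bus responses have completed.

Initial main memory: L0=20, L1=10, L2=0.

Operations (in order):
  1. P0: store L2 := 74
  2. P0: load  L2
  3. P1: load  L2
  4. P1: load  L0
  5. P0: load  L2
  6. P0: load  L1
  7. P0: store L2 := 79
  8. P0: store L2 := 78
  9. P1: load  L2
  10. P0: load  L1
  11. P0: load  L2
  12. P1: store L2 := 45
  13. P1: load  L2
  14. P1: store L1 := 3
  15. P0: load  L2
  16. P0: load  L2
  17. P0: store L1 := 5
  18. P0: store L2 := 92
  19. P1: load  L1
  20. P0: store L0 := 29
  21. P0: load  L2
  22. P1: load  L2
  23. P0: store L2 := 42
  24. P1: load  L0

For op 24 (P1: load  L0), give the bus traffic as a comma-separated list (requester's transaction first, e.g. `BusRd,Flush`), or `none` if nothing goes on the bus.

bus = BusRd,Flush

1. P0: store L2 := 74  bus=[BusRdX]  L2: P0=M P1=I  mem[L2]=0
2. P0: load  L2  bus=[-]  L2: P0=M P1=I  mem[L2]=0
3. P1: load  L2  bus=[BusRd,Flush]  L2: P0=S P1=S  mem[L2]=74
4. P1: load  L0  bus=[BusRd]  L0: P0=I P1=S  mem[L0]=20
5. P0: load  L2  bus=[-]  L2: P0=S P1=S  mem[L2]=74
6. P0: load  L1  bus=[BusRd]  L1: P0=S P1=I  mem[L1]=10
7. P0: store L2 := 79  bus=[BusRdX]  L2: P0=M P1=I  mem[L2]=74
8. P0: store L2 := 78  bus=[-]  L2: P0=M P1=I  mem[L2]=74
9. P1: load  L2  bus=[BusRd,Flush]  L2: P0=S P1=S  mem[L2]=78
10. P0: load  L1  bus=[-]  L1: P0=S P1=I  mem[L1]=10
11. P0: load  L2  bus=[-]  L2: P0=S P1=S  mem[L2]=78
12. P1: store L2 := 45  bus=[BusRdX]  L2: P0=I P1=M  mem[L2]=78
13. P1: load  L2  bus=[-]  L2: P0=I P1=M  mem[L2]=78
14. P1: store L1 := 3  bus=[BusRdX]  L1: P0=I P1=M  mem[L1]=10
15. P0: load  L2  bus=[BusRd,Flush]  L2: P0=S P1=S  mem[L2]=45
16. P0: load  L2  bus=[-]  L2: P0=S P1=S  mem[L2]=45
17. P0: store L1 := 5  bus=[BusRdX,Flush]  L1: P0=M P1=I  mem[L1]=3
18. P0: store L2 := 92  bus=[BusRdX]  L2: P0=M P1=I  mem[L2]=45
19. P1: load  L1  bus=[BusRd,Flush]  L1: P0=S P1=S  mem[L1]=5
20. P0: store L0 := 29  bus=[BusRdX]  L0: P0=M P1=I  mem[L0]=20
21. P0: load  L2  bus=[-]  L2: P0=M P1=I  mem[L2]=45
22. P1: load  L2  bus=[BusRd,Flush]  L2: P0=S P1=S  mem[L2]=92
23. P0: store L2 := 42  bus=[BusRdX]  L2: P0=M P1=I  mem[L2]=92
24. P1: load  L0  bus=[BusRd,Flush]  L0: P0=S P1=S  mem[L0]=29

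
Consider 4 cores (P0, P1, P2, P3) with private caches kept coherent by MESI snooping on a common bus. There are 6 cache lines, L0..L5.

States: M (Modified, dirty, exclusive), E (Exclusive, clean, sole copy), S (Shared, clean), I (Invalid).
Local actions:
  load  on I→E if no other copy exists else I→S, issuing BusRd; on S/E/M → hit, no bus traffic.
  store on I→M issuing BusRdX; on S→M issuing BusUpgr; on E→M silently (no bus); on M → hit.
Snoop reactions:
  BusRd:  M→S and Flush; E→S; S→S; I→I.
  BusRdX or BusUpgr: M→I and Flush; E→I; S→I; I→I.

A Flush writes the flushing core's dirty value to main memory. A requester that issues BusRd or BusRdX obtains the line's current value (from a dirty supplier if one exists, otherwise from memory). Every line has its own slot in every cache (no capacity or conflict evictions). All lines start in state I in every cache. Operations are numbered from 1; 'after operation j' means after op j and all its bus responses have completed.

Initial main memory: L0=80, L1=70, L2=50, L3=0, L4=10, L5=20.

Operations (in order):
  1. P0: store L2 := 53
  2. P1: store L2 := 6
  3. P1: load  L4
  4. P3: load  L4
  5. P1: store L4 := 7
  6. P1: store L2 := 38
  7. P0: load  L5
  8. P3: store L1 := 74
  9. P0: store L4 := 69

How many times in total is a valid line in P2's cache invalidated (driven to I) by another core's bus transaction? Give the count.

1. P0: store L2 := 53  bus=[BusRdX]  L2: P0=M P1=I P2=I P3=I  mem[L2]=50
2. P1: store L2 := 6  bus=[BusRdX,Flush]  L2: P0=I P1=M P2=I P3=I  mem[L2]=53
3. P1: load  L4  bus=[BusRd]  L4: P0=I P1=E P2=I P3=I  mem[L4]=10
4. P3: load  L4  bus=[BusRd]  L4: P0=I P1=S P2=I P3=S  mem[L4]=10
5. P1: store L4 := 7  bus=[BusUpgr]  L4: P0=I P1=M P2=I P3=I  mem[L4]=10
6. P1: store L2 := 38  bus=[-]  L2: P0=I P1=M P2=I P3=I  mem[L2]=53
7. P0: load  L5  bus=[BusRd]  L5: P0=E P1=I P2=I P3=I  mem[L5]=20
8. P3: store L1 := 74  bus=[BusRdX]  L1: P0=I P1=I P2=I P3=M  mem[L1]=70
9. P0: store L4 := 69  bus=[BusRdX,Flush]  L4: P0=M P1=I P2=I P3=I  mem[L4]=7

invalidations = 0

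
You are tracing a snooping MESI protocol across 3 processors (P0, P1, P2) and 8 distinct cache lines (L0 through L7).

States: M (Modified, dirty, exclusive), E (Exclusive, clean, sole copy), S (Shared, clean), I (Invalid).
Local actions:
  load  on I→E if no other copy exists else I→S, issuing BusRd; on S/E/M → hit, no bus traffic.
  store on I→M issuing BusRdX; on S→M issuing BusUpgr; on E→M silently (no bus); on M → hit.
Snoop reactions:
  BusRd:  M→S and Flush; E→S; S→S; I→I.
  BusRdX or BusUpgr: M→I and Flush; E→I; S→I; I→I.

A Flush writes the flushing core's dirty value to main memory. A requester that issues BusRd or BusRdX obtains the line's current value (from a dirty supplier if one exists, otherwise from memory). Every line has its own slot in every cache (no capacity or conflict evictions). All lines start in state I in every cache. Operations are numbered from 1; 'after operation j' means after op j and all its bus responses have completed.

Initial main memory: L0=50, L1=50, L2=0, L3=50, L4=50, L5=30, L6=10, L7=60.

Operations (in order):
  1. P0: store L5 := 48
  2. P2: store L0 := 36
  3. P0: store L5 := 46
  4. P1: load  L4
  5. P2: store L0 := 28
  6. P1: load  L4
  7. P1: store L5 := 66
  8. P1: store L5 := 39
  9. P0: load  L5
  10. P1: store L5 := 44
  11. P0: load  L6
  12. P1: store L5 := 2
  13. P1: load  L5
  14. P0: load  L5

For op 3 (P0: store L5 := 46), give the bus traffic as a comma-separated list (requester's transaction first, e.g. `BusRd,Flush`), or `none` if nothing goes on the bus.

step 1: P0: store L5 := 48  ⟶  MII  (L5)  txn=BusRdX  M[L5]=30
step 2: P2: store L0 := 36  ⟶  IIM  (L0)  txn=BusRdX  M[L0]=50
step 3: P0: store L5 := 46  ⟶  MII  (L5)  txn=∅  M[L5]=30
step 4: P1: load  L4  ⟶  IEI  (L4)  txn=BusRd  M[L4]=50
step 5: P2: store L0 := 28  ⟶  IIM  (L0)  txn=∅  M[L0]=50
step 6: P1: load  L4  ⟶  IEI  (L4)  txn=∅  M[L4]=50
step 7: P1: store L5 := 66  ⟶  IMI  (L5)  txn=BusRdX+Flush  M[L5]=46
step 8: P1: store L5 := 39  ⟶  IMI  (L5)  txn=∅  M[L5]=46
step 9: P0: load  L5  ⟶  SSI  (L5)  txn=BusRd+Flush  M[L5]=39
step 10: P1: store L5 := 44  ⟶  IMI  (L5)  txn=BusUpgr  M[L5]=39
step 11: P0: load  L6  ⟶  EII  (L6)  txn=BusRd  M[L6]=10
step 12: P1: store L5 := 2  ⟶  IMI  (L5)  txn=∅  M[L5]=39
step 13: P1: load  L5  ⟶  IMI  (L5)  txn=∅  M[L5]=39
step 14: P0: load  L5  ⟶  SSI  (L5)  txn=BusRd+Flush  M[L5]=2

bus = none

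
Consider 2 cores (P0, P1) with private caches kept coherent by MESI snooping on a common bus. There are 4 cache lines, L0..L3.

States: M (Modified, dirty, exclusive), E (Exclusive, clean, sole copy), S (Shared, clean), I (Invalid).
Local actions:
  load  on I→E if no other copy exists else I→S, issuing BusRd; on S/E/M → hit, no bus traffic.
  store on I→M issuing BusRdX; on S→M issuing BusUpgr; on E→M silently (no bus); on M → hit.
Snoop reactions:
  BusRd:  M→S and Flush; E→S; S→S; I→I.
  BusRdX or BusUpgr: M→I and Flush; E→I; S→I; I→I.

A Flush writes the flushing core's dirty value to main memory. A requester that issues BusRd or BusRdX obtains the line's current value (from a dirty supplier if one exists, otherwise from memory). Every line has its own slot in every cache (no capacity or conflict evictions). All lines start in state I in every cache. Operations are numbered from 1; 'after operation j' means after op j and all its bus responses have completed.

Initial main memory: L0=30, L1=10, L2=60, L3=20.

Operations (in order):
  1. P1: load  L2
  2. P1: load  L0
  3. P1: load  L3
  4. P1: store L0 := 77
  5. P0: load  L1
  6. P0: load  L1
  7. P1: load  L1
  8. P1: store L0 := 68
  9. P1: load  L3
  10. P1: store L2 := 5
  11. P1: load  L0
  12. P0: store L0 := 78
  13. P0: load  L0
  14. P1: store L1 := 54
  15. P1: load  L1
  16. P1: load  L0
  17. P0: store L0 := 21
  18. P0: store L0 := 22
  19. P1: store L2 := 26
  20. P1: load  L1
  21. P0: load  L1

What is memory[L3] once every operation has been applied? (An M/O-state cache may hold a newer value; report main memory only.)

1. P1: load  L2  bus=[BusRd]  L2: P0=I P1=E  mem[L2]=60
2. P1: load  L0  bus=[BusRd]  L0: P0=I P1=E  mem[L0]=30
3. P1: load  L3  bus=[BusRd]  L3: P0=I P1=E  mem[L3]=20
4. P1: store L0 := 77  bus=[-]  L0: P0=I P1=M  mem[L0]=30
5. P0: load  L1  bus=[BusRd]  L1: P0=E P1=I  mem[L1]=10
6. P0: load  L1  bus=[-]  L1: P0=E P1=I  mem[L1]=10
7. P1: load  L1  bus=[BusRd]  L1: P0=S P1=S  mem[L1]=10
8. P1: store L0 := 68  bus=[-]  L0: P0=I P1=M  mem[L0]=30
9. P1: load  L3  bus=[-]  L3: P0=I P1=E  mem[L3]=20
10. P1: store L2 := 5  bus=[-]  L2: P0=I P1=M  mem[L2]=60
11. P1: load  L0  bus=[-]  L0: P0=I P1=M  mem[L0]=30
12. P0: store L0 := 78  bus=[BusRdX,Flush]  L0: P0=M P1=I  mem[L0]=68
13. P0: load  L0  bus=[-]  L0: P0=M P1=I  mem[L0]=68
14. P1: store L1 := 54  bus=[BusUpgr]  L1: P0=I P1=M  mem[L1]=10
15. P1: load  L1  bus=[-]  L1: P0=I P1=M  mem[L1]=10
16. P1: load  L0  bus=[BusRd,Flush]  L0: P0=S P1=S  mem[L0]=78
17. P0: store L0 := 21  bus=[BusUpgr]  L0: P0=M P1=I  mem[L0]=78
18. P0: store L0 := 22  bus=[-]  L0: P0=M P1=I  mem[L0]=78
19. P1: store L2 := 26  bus=[-]  L2: P0=I P1=M  mem[L2]=60
20. P1: load  L1  bus=[-]  L1: P0=I P1=M  mem[L1]=10
21. P0: load  L1  bus=[BusRd,Flush]  L1: P0=S P1=S  mem[L1]=54

memory[L3] = 20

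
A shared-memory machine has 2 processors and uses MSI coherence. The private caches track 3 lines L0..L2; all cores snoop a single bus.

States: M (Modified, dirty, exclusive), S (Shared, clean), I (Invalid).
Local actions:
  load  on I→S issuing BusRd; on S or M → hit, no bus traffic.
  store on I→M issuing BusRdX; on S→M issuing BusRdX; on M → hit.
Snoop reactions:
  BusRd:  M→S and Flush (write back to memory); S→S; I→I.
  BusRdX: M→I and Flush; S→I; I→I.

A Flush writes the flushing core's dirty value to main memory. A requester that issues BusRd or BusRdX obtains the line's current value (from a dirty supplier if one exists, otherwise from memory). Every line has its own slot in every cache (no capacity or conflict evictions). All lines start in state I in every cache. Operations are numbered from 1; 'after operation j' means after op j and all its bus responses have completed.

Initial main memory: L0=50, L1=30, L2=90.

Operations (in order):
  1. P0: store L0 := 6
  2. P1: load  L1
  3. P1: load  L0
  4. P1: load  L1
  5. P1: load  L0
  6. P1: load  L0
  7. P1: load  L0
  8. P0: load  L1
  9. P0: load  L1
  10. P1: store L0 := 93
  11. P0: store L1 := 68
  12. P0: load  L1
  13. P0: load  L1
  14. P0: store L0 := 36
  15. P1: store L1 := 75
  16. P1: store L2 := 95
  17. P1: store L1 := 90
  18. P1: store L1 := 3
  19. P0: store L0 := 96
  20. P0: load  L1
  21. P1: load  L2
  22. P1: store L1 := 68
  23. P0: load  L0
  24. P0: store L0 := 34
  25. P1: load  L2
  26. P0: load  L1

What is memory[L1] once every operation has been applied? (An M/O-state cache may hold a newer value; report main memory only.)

memory[L1] = 68

1. P0: store L0 := 6  bus=[BusRdX]  L0: P0=M P1=I  mem[L0]=50
2. P1: load  L1  bus=[BusRd]  L1: P0=I P1=S  mem[L1]=30
3. P1: load  L0  bus=[BusRd,Flush]  L0: P0=S P1=S  mem[L0]=6
4. P1: load  L1  bus=[-]  L1: P0=I P1=S  mem[L1]=30
5. P1: load  L0  bus=[-]  L0: P0=S P1=S  mem[L0]=6
6. P1: load  L0  bus=[-]  L0: P0=S P1=S  mem[L0]=6
7. P1: load  L0  bus=[-]  L0: P0=S P1=S  mem[L0]=6
8. P0: load  L1  bus=[BusRd]  L1: P0=S P1=S  mem[L1]=30
9. P0: load  L1  bus=[-]  L1: P0=S P1=S  mem[L1]=30
10. P1: store L0 := 93  bus=[BusRdX]  L0: P0=I P1=M  mem[L0]=6
11. P0: store L1 := 68  bus=[BusRdX]  L1: P0=M P1=I  mem[L1]=30
12. P0: load  L1  bus=[-]  L1: P0=M P1=I  mem[L1]=30
13. P0: load  L1  bus=[-]  L1: P0=M P1=I  mem[L1]=30
14. P0: store L0 := 36  bus=[BusRdX,Flush]  L0: P0=M P1=I  mem[L0]=93
15. P1: store L1 := 75  bus=[BusRdX,Flush]  L1: P0=I P1=M  mem[L1]=68
16. P1: store L2 := 95  bus=[BusRdX]  L2: P0=I P1=M  mem[L2]=90
17. P1: store L1 := 90  bus=[-]  L1: P0=I P1=M  mem[L1]=68
18. P1: store L1 := 3  bus=[-]  L1: P0=I P1=M  mem[L1]=68
19. P0: store L0 := 96  bus=[-]  L0: P0=M P1=I  mem[L0]=93
20. P0: load  L1  bus=[BusRd,Flush]  L1: P0=S P1=S  mem[L1]=3
21. P1: load  L2  bus=[-]  L2: P0=I P1=M  mem[L2]=90
22. P1: store L1 := 68  bus=[BusRdX]  L1: P0=I P1=M  mem[L1]=3
23. P0: load  L0  bus=[-]  L0: P0=M P1=I  mem[L0]=93
24. P0: store L0 := 34  bus=[-]  L0: P0=M P1=I  mem[L0]=93
25. P1: load  L2  bus=[-]  L2: P0=I P1=M  mem[L2]=90
26. P0: load  L1  bus=[BusRd,Flush]  L1: P0=S P1=S  mem[L1]=68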